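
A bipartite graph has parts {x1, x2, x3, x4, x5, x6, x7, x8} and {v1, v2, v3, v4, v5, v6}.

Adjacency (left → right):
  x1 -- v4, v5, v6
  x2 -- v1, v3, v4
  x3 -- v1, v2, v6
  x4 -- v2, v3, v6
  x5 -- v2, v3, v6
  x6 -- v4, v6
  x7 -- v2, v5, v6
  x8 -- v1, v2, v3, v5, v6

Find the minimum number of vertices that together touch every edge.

6

{v1, v2, v3, v4, v5, v6} is a vertex cover of size 6: every edge has an endpoint in this set.
No smaller cover exists because x1–v5, x2–v4, x3–v1, x4–v2, x5–v3, x6–v6 is a matching of size 6, and a cover must include an endpoint of each of these disjoint edges (König's theorem).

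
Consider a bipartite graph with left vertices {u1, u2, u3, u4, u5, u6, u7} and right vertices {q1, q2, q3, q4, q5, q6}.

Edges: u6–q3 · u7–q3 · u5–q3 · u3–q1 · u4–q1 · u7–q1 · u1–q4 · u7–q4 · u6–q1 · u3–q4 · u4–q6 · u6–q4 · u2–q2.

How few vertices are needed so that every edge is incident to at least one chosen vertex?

5

A maximum matching has 5 edges (e.g. u1–q4, u2–q2, u3–q1, u4–q6, u5–q3).
By König's theorem the minimum vertex cover has the same size. One such cover is {u2, u4, q1, q3, q4}.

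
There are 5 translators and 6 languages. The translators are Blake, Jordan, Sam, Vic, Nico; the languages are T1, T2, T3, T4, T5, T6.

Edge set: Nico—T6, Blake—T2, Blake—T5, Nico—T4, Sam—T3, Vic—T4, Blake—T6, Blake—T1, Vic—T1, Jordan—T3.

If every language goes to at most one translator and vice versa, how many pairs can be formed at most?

A valid assignment of size 4: Blake–T2, Jordan–T3, Vic–T1, Nico–T6.
The set {Jordan, Sam} has only 1 neighbour ({T3}), so by Hall's theorem at most 4 of the 5 translators can be matched.

4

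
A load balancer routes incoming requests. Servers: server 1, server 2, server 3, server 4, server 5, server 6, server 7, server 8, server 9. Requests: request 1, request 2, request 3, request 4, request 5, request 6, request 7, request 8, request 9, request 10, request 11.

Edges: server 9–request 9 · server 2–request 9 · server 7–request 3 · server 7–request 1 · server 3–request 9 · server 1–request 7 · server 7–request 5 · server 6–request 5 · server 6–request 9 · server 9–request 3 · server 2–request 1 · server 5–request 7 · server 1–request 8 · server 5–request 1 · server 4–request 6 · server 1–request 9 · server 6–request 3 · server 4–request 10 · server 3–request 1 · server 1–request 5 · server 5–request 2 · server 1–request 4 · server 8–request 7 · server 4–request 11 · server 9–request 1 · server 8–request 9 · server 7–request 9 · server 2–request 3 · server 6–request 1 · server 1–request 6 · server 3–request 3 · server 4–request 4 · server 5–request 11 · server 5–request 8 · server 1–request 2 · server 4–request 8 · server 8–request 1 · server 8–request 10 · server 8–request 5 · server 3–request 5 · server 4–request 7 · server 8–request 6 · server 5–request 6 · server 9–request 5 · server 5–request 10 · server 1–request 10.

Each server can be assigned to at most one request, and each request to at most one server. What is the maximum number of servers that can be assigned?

For example, pair server 1→request 6, server 2→request 1, server 3→request 3, server 4→request 4, server 5→request 2, server 6→request 5, server 7→request 9, server 8→request 7.
The set {server 2, server 3, server 6, server 7, server 9} has only 4 neighbours ({request 1, request 3, request 5, request 9}), so by Hall's theorem at most 8 of the 9 servers can be matched.

8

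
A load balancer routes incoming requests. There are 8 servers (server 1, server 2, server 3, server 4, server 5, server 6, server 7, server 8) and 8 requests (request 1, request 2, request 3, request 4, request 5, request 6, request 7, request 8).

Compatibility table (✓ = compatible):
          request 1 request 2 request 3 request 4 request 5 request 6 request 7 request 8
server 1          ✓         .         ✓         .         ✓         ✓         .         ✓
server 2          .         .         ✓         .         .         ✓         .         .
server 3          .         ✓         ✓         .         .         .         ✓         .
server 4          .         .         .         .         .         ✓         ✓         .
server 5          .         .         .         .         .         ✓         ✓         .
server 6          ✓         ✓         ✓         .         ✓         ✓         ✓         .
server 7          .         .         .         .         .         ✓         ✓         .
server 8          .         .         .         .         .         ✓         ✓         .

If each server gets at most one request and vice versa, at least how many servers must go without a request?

2

For example, pair server 1→request 8, server 2→request 3, server 3→request 2, server 4→request 6, server 5→request 7, server 6→request 5.
The set {server 4, server 5, server 7, server 8} has only 2 neighbours ({request 6, request 7}), so by Hall's theorem at most 6 of the 8 servers can be matched.
That matches 6 of the 8, leaving 2 unmatched; no matching can do better.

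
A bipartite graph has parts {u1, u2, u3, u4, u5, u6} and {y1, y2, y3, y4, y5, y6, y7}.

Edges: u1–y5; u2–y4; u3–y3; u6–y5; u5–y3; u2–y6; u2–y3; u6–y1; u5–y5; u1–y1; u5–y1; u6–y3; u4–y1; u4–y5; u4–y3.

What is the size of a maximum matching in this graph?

4

A valid assignment of size 4: u1→y5, u2→y4, u3→y3, u4→y1.
The set {u1, u3, u4, u5, u6} has only 3 neighbours ({y1, y3, y5}), so by Hall's theorem at most 4 of the 6 left vertices can be matched.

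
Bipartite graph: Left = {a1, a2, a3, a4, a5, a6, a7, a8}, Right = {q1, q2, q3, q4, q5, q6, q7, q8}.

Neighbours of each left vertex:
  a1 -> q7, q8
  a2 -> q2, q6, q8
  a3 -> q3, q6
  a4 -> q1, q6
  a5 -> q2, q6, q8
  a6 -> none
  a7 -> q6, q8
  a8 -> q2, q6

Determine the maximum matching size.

6

A valid assignment of size 6: a1–q7, a2–q6, a3–q3, a4–q1, a5–q2, a7–q8.
The set {a2, a5, a6, a7, a8} has only 3 neighbours ({q2, q6, q8}), so by Hall's theorem at most 6 of the 8 left vertices can be matched.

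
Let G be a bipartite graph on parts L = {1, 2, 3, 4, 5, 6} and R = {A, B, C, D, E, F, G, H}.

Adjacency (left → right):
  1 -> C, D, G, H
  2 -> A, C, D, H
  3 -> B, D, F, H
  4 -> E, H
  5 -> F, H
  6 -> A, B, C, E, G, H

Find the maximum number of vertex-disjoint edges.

A valid assignment of size 6: 1–C, 2–D, 3–B, 4–E, 5–F, 6–G.
All 6 left vertices are matched, so no larger matching exists.

6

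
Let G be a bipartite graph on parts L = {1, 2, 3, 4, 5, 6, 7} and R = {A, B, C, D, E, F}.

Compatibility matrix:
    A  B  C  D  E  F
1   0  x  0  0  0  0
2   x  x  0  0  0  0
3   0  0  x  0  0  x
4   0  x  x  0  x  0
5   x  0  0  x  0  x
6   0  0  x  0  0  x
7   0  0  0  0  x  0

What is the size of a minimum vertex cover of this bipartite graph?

6

A maximum matching has 6 edges (e.g. 1–B, 2–A, 3–C, 4–E, 5–D, 6–F).
By König's theorem the minimum vertex cover has the same size. One such cover is {2, 5, B, C, E, F}.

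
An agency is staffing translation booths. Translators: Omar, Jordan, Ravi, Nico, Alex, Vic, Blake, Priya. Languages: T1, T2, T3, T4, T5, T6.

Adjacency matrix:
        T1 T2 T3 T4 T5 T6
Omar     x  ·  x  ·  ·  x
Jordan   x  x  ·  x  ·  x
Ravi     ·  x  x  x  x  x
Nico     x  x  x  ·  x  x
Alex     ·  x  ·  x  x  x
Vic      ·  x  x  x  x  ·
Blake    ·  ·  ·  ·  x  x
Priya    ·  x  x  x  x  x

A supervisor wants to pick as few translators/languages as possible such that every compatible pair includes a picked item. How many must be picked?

The 6 edges Omar–T1, Jordan–T2, Ravi–T5, Nico–T3, Alex–T6, Vic–T4 form a matching, so any vertex cover needs at least 6 vertices (one per matched edge).
Conversely {T1, T2, T3, T4, T5, T6} meets every edge and has exactly 6 vertices, so 6 is optimal.

6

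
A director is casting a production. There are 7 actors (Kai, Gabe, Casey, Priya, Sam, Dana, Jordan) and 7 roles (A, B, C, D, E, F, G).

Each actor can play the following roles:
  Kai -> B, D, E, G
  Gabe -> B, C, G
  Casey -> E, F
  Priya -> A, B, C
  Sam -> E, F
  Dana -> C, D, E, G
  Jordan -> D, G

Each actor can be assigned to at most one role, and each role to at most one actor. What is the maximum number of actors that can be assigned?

7

For example, pair Kai-D, Gabe-B, Casey-F, Priya-A, Sam-E, Dana-C, Jordan-G.
This saturates every actor, so 7 is the maximum.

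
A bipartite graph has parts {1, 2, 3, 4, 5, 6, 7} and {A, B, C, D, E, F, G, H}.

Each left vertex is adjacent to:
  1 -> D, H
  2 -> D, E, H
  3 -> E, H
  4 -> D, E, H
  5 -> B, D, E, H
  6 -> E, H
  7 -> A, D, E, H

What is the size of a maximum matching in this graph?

A valid assignment of size 5: 1–H, 2–D, 3–E, 5–B, 7–A.
The set {1, 2, 3, 4, 6} has only 3 neighbours ({D, E, H}), so by Hall's theorem at most 5 of the 7 left vertices can be matched.

5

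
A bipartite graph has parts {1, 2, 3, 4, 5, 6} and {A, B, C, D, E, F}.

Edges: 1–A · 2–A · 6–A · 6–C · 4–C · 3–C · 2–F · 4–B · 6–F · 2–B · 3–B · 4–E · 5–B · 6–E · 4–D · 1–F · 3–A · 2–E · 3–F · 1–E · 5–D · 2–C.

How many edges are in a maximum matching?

For example, pair 1–F, 2–A, 3–C, 4–B, 5–D, 6–E.
This saturates every left vertex, so 6 is the maximum.

6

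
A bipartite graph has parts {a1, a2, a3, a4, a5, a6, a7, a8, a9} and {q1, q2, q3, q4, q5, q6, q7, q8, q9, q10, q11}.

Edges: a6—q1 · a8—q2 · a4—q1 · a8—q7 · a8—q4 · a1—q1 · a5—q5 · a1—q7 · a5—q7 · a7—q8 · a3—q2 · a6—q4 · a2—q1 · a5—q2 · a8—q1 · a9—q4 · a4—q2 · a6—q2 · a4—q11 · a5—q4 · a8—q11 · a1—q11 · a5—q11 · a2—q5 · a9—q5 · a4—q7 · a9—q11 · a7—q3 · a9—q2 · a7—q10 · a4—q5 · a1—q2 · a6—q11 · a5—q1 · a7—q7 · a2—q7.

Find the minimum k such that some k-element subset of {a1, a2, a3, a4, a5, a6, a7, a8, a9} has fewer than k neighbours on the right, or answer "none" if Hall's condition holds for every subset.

7

Take S = {a1, a2, a3, a4, a5, a6, a8}. Its neighbourhood is {q1, q2, q4, q5, q7, q11}, so |N(S)| = 6 < |S| = 7.
Every subset of size less than 7 has at least as many neighbours as members, so 7 is the minimum.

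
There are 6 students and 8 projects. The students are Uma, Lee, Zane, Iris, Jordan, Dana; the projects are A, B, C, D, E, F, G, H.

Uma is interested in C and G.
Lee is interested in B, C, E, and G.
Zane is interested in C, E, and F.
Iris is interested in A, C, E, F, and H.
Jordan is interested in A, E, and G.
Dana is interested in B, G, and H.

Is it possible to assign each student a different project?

Yes

A valid assignment of size 6: Uma-C, Lee-E, Zane-F, Iris-A, Jordan-G, Dana-B.
Every student is matched, so this matching saturates all of them.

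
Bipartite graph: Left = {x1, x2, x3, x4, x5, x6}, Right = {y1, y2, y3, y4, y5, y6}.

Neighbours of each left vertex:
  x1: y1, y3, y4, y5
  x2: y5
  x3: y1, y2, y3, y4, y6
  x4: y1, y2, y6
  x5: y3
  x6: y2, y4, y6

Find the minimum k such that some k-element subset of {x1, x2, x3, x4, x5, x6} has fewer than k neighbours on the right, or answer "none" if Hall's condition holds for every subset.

A matching saturating every left vertex exists, for instance x1→y4, x2→y5, x3→y6, x4→y1, x5→y3, x6→y2.
By Hall's marriage theorem, this means |N(S)| ≥ |S| for every subset S, so no violating subset exists.

none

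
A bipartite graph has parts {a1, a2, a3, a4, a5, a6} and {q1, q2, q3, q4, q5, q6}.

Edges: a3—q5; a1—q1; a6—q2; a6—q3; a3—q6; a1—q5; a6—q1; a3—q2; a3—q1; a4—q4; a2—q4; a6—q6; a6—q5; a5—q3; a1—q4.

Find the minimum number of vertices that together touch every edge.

5

{a1, a3, a5, a6, q4} is a vertex cover of size 5: every edge has an endpoint in this set.
No smaller cover exists because a1–q5, a2–q4, a3–q2, a5–q3, a6–q6 is a matching of size 5, and a cover must include an endpoint of each of these disjoint edges (König's theorem).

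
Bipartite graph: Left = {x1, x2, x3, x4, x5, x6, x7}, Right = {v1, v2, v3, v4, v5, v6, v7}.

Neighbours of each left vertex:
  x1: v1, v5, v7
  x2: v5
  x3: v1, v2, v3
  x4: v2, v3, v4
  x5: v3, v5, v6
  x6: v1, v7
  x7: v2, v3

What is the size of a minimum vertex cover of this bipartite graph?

7

{x1, x2, x3, x4, x5, x6, x7} is a vertex cover of size 7: every edge has an endpoint in this set.
No smaller cover exists because x1–v1, x2–v5, x3–v3, x4–v4, x5–v6, x6–v7, x7–v2 is a matching of size 7, and a cover must include an endpoint of each of these disjoint edges (König's theorem).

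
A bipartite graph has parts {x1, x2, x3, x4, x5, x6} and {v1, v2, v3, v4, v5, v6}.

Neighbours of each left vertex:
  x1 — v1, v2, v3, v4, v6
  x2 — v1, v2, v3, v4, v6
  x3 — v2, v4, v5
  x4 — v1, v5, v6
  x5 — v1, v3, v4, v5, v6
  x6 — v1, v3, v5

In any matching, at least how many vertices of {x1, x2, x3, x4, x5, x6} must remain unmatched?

For example, pair x1-v3, x2-v2, x3-v5, x4-v6, x5-v4, x6-v1.
All 6 left vertices are matched, so no larger matching exists.
That matches 6 of the 6, leaving 0 unmatched; no matching can do better.

0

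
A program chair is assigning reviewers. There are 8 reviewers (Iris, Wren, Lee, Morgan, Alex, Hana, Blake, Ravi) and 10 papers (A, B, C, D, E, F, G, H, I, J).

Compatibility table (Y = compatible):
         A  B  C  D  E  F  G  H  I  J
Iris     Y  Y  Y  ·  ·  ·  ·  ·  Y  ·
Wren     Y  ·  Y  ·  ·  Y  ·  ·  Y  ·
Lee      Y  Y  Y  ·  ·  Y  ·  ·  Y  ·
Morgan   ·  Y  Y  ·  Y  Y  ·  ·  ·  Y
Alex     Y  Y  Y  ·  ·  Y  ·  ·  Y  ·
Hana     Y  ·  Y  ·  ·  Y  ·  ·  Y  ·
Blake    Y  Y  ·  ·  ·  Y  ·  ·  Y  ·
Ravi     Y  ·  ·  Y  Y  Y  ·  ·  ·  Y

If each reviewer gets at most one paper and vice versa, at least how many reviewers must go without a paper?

1

For example, pair Iris–B, Wren–C, Lee–A, Morgan–E, Alex–F, Hana–I, Ravi–J.
The set {Iris, Wren, Lee, Alex, Hana, Blake} has only 5 neighbours ({A, B, C, F, I}), so by Hall's theorem at most 7 of the 8 reviewers can be matched.
That matches 7 of the 8, leaving 1 unmatched; no matching can do better.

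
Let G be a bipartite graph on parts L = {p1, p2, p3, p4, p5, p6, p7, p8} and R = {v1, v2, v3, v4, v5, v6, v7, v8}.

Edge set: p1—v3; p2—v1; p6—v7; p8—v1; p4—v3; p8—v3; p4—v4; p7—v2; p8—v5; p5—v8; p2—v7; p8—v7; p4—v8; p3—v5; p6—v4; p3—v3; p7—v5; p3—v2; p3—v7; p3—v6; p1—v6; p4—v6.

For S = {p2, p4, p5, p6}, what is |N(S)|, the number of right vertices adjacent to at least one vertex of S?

6

The union of neighbours of {p2, p4, p5, p6} is {v1, v3, v4, v6, v7, v8}, which has 6 elements.
Since |N(S)| = 6 ≥ |S| = 4, Hall's condition holds for this subset.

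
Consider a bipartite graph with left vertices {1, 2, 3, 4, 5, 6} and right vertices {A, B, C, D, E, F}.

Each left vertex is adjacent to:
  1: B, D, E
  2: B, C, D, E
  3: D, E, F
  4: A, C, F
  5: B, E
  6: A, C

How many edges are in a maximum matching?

6

For example, pair 1–D, 2–B, 3–F, 4–A, 5–E, 6–C.
This saturates every left vertex, so 6 is the maximum.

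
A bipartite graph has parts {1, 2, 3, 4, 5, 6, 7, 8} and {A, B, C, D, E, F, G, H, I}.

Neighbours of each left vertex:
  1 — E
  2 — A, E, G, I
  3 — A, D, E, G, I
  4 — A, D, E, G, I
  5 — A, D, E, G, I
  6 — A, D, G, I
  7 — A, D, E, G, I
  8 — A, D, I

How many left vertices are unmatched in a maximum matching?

One maximum matching: 1-E, 2-I, 3-D, 4-A, 5-G.
The set {1, 2, 3, 4, 5, 6, 7, 8} has only 5 neighbours ({A, D, E, G, I}), so by Hall's theorem at most 5 of the 8 left vertices can be matched.
That matches 5 of the 8, leaving 3 unmatched; no matching can do better.

3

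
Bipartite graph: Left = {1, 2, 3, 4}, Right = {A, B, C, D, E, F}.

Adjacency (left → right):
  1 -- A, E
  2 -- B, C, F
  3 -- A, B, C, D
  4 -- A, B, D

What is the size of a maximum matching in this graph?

4

One maximum matching: 1–E, 2–F, 3–C, 4–B.
All 4 left vertices are matched, so no larger matching exists.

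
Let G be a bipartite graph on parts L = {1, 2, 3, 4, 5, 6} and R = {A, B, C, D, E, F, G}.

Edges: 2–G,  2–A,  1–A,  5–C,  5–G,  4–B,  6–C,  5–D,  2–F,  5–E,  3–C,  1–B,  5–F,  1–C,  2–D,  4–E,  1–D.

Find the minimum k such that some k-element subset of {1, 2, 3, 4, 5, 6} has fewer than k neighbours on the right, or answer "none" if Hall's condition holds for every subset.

Take S = {3, 6}. Its neighbourhood is {C}, so |N(S)| = 1 < |S| = 2.
No single vertex violates Hall's condition since each has at least one neighbour, so 2 is the minimum.

2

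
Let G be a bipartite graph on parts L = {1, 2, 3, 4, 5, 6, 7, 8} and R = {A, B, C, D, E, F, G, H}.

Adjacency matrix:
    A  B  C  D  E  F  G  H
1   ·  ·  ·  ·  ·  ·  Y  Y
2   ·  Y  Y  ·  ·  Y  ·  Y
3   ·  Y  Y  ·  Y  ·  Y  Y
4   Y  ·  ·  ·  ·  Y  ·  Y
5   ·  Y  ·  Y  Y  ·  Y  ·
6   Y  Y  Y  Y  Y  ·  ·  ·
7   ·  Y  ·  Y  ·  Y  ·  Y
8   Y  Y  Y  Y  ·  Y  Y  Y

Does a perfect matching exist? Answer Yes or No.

One maximum matching: 1-H, 2-C, 3-E, 4-A, 5-B, 6-D, 7-F, 8-G.
All 8 left vertices are covered.

Yes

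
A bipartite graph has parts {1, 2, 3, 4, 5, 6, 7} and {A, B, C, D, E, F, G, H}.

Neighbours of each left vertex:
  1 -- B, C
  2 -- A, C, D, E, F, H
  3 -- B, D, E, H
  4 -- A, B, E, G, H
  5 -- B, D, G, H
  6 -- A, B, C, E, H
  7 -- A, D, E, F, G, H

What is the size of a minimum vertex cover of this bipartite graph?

A maximum matching has 7 edges (e.g. 1–C, 2–F, 3–E, 4–H, 5–B, 6–A, 7–G).
By König's theorem the minimum vertex cover has the same size. One such cover is {1, 2, 3, 4, 5, 6, 7}.

7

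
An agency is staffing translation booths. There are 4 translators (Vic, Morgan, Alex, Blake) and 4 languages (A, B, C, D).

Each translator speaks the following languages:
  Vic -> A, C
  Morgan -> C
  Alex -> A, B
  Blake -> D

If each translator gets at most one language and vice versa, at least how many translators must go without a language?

A valid assignment of size 4: Vic-A, Morgan-C, Alex-B, Blake-D.
All 4 translators are matched, so no larger matching exists.
That matches 4 of the 4, leaving 0 unmatched; no matching can do better.

0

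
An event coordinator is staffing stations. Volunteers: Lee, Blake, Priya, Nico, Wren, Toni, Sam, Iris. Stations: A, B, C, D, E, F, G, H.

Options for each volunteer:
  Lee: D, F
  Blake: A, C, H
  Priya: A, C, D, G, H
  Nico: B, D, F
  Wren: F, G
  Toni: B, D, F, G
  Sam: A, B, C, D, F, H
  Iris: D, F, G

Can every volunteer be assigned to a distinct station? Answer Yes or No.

The set {Lee, Nico, Wren, Toni, Iris} has only 4 neighbours ({B, D, F, G}), so by Hall's theorem at most 7 of the 8 volunteers can be matched.
Hence no matching covers every volunteer.

No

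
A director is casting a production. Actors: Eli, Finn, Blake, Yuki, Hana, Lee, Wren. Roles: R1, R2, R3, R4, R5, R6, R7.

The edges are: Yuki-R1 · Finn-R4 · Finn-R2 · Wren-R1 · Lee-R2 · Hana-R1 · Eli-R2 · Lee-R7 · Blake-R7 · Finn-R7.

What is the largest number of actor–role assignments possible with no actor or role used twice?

A valid assignment of size 4: Eli–R2, Finn–R4, Blake–R7, Yuki–R1.
The set {Eli, Blake, Yuki, Hana, Lee, Wren} has only 3 neighbours ({R1, R2, R7}), so by Hall's theorem at most 4 of the 7 actors can be matched.

4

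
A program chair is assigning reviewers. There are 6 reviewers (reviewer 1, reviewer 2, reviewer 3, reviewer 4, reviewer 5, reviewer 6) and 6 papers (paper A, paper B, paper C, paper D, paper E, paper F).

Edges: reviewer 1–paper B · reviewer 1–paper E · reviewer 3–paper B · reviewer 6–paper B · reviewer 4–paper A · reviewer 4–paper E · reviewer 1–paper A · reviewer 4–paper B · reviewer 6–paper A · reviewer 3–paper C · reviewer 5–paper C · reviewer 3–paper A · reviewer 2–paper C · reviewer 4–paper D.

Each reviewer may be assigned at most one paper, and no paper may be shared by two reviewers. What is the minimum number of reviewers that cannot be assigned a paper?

1

One maximum matching: reviewer 1-paper E, reviewer 2-paper C, reviewer 3-paper A, reviewer 4-paper D, reviewer 6-paper B.
The set {reviewer 2, reviewer 5} has only 1 neighbour ({paper C}), so by Hall's theorem at most 5 of the 6 reviewers can be matched.
That matches 5 of the 6, leaving 1 unmatched; no matching can do better.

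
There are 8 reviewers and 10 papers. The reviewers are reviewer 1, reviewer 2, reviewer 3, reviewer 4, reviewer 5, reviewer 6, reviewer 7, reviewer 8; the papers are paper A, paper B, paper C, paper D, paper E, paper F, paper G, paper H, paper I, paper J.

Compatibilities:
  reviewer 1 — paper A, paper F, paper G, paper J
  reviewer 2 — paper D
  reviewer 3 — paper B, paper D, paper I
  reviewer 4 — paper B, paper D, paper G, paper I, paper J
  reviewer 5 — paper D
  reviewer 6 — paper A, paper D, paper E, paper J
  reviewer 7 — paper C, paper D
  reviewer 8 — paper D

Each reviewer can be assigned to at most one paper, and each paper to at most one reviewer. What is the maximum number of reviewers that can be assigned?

One maximum matching: reviewer 1-paper F, reviewer 2-paper D, reviewer 3-paper B, reviewer 4-paper I, reviewer 6-paper J, reviewer 7-paper C.
The set {reviewer 2, reviewer 5, reviewer 8} has only 1 neighbour ({paper D}), so by Hall's theorem at most 6 of the 8 reviewers can be matched.

6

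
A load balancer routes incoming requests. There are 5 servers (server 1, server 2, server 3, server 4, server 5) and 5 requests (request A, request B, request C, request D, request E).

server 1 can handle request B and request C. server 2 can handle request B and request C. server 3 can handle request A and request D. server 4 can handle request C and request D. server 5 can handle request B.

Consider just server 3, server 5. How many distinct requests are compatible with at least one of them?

The union of neighbours of {server 3, server 5} is {request A, request B, request D}, which has 3 elements.
Since |N(S)| = 3 ≥ |S| = 2, Hall's condition holds for this subset.

3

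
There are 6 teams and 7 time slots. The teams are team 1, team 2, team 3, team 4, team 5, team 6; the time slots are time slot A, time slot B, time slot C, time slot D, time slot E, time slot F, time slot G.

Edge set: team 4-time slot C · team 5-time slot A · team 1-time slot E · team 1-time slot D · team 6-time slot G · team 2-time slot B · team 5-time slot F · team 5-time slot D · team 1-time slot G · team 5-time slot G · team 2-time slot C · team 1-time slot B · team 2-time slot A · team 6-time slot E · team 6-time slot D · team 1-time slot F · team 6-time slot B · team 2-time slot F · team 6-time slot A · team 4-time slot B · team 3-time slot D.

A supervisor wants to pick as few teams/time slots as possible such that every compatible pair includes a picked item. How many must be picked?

6

A maximum matching has 6 edges (e.g. team 1–time slot G, team 2–time slot B, team 3–time slot D, team 4–time slot C, team 5–time slot F, team 6–time slot E).
By König's theorem the minimum vertex cover has the same size. One such cover is {team 1, team 2, team 3, team 4, team 5, team 6}.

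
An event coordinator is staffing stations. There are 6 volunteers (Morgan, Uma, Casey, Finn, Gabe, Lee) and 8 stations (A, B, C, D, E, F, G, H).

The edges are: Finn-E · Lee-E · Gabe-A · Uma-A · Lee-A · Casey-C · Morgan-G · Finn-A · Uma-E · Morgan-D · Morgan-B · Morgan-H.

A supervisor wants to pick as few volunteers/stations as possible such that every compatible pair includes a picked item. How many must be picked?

4

{Morgan, Casey, A, E} is a vertex cover of size 4: every edge has an endpoint in this set.
No smaller cover exists because Morgan–B, Uma–A, Casey–C, Finn–E is a matching of size 4, and a cover must include an endpoint of each of these disjoint edges (König's theorem).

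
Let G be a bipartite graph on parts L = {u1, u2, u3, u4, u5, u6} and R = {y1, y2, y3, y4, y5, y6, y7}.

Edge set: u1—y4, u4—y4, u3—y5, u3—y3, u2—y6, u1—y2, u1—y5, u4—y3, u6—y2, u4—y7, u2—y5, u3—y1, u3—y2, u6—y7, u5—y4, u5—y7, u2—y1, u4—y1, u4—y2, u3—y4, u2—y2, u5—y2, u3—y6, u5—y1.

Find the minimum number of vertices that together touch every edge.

6

{u1, u2, u3, u4, u5, u6} is a vertex cover of size 6: every edge has an endpoint in this set.
No smaller cover exists because u1–y5, u2–y2, u3–y6, u4–y4, u5–y1, u6–y7 is a matching of size 6, and a cover must include an endpoint of each of these disjoint edges (König's theorem).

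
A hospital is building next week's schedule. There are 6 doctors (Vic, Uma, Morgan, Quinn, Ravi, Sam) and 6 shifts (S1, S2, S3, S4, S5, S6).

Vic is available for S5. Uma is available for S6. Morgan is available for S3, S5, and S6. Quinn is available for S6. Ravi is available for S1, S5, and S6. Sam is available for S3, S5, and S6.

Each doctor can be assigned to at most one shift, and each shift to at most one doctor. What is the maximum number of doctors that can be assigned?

4

One maximum matching: Vic–S5, Uma–S6, Morgan–S3, Ravi–S1.
The set {Vic, Uma, Morgan, Quinn, Sam} has only 3 neighbours ({S3, S5, S6}), so by Hall's theorem at most 4 of the 6 doctors can be matched.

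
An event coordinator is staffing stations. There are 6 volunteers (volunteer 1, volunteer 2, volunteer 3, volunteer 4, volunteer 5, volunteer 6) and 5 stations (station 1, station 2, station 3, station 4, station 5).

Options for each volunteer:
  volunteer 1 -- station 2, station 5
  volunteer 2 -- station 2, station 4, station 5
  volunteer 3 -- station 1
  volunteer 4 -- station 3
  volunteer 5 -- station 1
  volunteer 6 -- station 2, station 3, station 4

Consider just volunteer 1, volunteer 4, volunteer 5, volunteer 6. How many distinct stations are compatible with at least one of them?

5

The union of neighbours of {volunteer 1, volunteer 4, volunteer 5, volunteer 6} is {station 1, station 2, station 3, station 4, station 5}, which has 5 elements.
Since |N(S)| = 5 ≥ |S| = 4, Hall's condition holds for this subset.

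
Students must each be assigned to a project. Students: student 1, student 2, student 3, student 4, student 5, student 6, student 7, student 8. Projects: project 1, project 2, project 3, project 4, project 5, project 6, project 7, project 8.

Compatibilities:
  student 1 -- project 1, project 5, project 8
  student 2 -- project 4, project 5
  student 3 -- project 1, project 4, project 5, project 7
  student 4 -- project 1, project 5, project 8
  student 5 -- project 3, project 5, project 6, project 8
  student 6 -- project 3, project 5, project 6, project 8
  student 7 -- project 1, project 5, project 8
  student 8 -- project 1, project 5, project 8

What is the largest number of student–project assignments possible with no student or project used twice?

7

For example, pair student 1-project 5, student 2-project 4, student 3-project 7, student 4-project 1, student 5-project 6, student 6-project 3, student 7-project 8.
The set {student 1, student 4, student 7, student 8} has only 3 neighbours ({project 1, project 5, project 8}), so by Hall's theorem at most 7 of the 8 students can be matched.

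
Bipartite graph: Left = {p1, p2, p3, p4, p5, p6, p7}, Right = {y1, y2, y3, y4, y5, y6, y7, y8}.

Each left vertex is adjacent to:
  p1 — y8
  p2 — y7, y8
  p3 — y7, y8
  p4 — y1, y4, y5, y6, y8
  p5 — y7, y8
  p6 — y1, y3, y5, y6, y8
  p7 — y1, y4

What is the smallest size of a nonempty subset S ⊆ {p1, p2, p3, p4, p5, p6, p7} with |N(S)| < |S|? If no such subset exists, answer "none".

3

Take S = {p1, p2, p3}. Its neighbourhood is {y7, y8}, so |N(S)| = 2 < |S| = 3.
Every subset of size less than 3 has at least as many neighbours as members, so 3 is the minimum.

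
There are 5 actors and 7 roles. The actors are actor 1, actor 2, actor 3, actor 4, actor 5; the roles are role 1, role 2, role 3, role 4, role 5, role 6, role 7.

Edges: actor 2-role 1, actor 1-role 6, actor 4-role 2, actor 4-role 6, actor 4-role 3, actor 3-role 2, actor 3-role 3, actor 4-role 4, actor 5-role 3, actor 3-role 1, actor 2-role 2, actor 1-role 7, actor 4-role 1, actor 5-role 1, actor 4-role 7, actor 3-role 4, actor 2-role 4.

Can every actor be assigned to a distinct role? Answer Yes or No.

One maximum matching: actor 1→role 6, actor 2→role 2, actor 3→role 1, actor 4→role 7, actor 5→role 3.
All 5 actors are covered.

Yes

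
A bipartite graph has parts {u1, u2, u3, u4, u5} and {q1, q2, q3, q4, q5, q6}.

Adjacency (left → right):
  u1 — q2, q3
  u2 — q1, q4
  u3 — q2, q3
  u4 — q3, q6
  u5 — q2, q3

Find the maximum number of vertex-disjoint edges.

One maximum matching: u1-q3, u2-q4, u3-q2, u4-q6.
The set {u1, u3, u5} has only 2 neighbours ({q2, q3}), so by Hall's theorem at most 4 of the 5 left vertices can be matched.

4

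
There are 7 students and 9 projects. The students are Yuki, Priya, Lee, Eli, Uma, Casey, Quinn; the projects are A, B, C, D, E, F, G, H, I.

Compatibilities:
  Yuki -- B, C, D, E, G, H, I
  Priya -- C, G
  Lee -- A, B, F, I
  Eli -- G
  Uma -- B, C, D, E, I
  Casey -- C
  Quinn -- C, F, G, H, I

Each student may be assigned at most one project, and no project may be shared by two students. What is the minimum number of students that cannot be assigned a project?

1

A valid assignment of size 6: Yuki→E, Priya→C, Lee→I, Eli→G, Uma→B, Quinn→H.
The set {Priya, Eli, Casey} has only 2 neighbours ({C, G}), so by Hall's theorem at most 6 of the 7 students can be matched.
That matches 6 of the 7, leaving 1 unmatched; no matching can do better.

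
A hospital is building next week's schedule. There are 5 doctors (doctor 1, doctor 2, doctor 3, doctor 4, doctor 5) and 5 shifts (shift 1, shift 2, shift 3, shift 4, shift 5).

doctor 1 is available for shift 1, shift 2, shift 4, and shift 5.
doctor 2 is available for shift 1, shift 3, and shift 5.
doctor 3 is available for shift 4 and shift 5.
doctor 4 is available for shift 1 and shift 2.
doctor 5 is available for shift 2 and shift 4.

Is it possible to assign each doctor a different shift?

For example, pair doctor 1–shift 2, doctor 2–shift 3, doctor 3–shift 5, doctor 4–shift 1, doctor 5–shift 4.
All 5 doctors are covered.

Yes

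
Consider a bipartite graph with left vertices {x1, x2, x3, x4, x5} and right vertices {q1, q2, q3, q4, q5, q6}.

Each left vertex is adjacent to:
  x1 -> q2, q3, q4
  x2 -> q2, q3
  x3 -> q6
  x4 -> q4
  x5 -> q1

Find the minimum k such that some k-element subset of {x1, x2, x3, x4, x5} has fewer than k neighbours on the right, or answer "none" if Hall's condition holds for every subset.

A matching saturating every left vertex exists, for instance x1→q2, x2→q3, x3→q6, x4→q4, x5→q1.
By Hall's marriage theorem, this means |N(S)| ≥ |S| for every subset S, so no violating subset exists.

none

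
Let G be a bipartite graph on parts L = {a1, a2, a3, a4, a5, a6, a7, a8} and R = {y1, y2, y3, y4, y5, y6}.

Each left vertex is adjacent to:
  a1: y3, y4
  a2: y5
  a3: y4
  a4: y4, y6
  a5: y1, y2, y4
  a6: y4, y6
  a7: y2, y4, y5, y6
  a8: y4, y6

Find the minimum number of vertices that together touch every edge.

The 6 edges a1–y3, a2–y5, a3–y4, a4–y6, a5–y1, a7–y2 form a matching, so any vertex cover needs at least 6 vertices (one per matched edge).
Conversely {a1, a2, a5, a7, y4, y6} meets every edge and has exactly 6 vertices, so 6 is optimal.

6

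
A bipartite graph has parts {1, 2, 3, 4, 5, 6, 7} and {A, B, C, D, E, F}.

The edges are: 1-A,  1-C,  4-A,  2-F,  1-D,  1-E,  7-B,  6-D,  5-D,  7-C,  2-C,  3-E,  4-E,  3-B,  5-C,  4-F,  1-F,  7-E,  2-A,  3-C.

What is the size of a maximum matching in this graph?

A valid assignment of size 6: 1-A, 2-F, 3-B, 4-E, 5-C, 6-D.
The set {1, 2, 3, 4, 5, 6, 7} has only 6 neighbours ({A, B, C, D, E, F}), so by Hall's theorem at most 6 of the 7 left vertices can be matched.

6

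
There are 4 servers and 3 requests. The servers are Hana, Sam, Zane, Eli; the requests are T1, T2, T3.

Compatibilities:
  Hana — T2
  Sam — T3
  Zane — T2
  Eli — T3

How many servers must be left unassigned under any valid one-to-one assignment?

For example, pair Hana–T2, Sam–T3.
The set {Hana, Sam, Zane, Eli} has only 2 neighbours ({T2, T3}), so by Hall's theorem at most 2 of the 4 servers can be matched.
That matches 2 of the 4, leaving 2 unmatched; no matching can do better.

2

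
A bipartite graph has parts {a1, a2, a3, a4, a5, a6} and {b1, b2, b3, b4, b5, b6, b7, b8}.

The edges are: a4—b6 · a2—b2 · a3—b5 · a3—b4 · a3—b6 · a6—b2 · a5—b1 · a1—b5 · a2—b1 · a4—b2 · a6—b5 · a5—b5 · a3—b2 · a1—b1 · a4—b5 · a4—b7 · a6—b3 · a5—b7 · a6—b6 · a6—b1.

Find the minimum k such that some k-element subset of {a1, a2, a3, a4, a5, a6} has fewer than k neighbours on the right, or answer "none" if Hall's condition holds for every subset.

none

A matching saturating every left vertex exists, for instance a1→b5, a2→b2, a3→b4, a4→b6, a5→b7, a6→b1.
By Hall's marriage theorem, this means |N(S)| ≥ |S| for every subset S, so no violating subset exists.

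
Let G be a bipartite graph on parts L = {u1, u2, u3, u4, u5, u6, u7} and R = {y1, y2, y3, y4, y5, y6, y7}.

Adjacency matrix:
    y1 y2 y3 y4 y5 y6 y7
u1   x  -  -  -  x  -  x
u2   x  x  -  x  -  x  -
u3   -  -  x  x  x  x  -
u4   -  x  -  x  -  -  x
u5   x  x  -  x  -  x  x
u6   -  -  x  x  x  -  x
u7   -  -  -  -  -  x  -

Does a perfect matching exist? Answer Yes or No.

For example, pair u1-y5, u2-y1, u3-y4, u4-y2, u5-y7, u6-y3, u7-y6.
All 7 left vertices are covered.

Yes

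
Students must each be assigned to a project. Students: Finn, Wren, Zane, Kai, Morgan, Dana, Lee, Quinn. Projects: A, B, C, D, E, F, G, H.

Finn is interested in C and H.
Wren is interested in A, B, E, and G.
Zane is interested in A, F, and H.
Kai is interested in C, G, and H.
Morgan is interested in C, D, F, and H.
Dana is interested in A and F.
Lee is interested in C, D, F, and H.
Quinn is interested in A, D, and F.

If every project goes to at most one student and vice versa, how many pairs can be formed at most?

One maximum matching: Finn→C, Wren→B, Zane→H, Kai→G, Morgan→D, Dana→A, Lee→F.
The set {Finn, Zane, Morgan, Dana, Lee, Quinn} has only 5 neighbours ({A, C, D, F, H}), so by Hall's theorem at most 7 of the 8 students can be matched.

7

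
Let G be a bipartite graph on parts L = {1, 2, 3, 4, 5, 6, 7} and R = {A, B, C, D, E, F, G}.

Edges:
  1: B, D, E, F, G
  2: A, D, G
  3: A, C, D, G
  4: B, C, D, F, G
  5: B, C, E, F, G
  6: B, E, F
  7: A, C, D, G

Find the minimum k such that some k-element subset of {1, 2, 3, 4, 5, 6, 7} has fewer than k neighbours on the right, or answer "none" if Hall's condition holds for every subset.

A matching saturating every left vertex exists, for instance 1→D, 2→A, 3→C, 4→B, 5→F, 6→E, 7→G.
By Hall's marriage theorem, this means |N(S)| ≥ |S| for every subset S, so no violating subset exists.

none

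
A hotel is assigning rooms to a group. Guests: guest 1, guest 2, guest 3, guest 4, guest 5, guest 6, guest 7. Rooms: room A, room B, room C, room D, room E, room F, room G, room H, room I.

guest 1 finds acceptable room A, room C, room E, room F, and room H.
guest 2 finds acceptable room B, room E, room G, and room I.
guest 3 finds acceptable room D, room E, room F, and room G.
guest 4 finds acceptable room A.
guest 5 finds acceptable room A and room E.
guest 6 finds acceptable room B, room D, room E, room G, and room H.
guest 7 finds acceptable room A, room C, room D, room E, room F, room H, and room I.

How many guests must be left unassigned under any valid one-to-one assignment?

One maximum matching: guest 1–room C, guest 2–room G, guest 3–room F, guest 4–room A, guest 5–room E, guest 6–room D, guest 7–room I.
This saturates every guest, so 7 is the maximum.
That matches 7 of the 7, leaving 0 unmatched; no matching can do better.

0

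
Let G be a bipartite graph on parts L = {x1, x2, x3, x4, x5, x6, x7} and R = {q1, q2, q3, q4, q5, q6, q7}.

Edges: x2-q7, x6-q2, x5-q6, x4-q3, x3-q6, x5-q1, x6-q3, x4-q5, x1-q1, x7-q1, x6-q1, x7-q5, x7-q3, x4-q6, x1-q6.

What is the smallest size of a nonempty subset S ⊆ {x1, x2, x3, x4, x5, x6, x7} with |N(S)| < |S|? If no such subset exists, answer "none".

3

Take S = {x1, x3, x5}. Its neighbourhood is {q1, q6}, so |N(S)| = 2 < |S| = 3.
Every subset of size less than 3 has at least as many neighbours as members, so 3 is the minimum.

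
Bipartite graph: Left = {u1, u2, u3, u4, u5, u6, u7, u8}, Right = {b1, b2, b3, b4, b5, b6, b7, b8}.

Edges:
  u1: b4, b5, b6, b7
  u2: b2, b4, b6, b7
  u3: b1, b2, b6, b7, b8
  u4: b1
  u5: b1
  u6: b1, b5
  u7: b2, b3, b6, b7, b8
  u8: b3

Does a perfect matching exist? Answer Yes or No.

No

The set {u4, u5} has only 1 neighbour ({b1}), so by Hall's theorem at most 7 of the 8 left vertices can be matched.
Hence no matching covers every left vertex.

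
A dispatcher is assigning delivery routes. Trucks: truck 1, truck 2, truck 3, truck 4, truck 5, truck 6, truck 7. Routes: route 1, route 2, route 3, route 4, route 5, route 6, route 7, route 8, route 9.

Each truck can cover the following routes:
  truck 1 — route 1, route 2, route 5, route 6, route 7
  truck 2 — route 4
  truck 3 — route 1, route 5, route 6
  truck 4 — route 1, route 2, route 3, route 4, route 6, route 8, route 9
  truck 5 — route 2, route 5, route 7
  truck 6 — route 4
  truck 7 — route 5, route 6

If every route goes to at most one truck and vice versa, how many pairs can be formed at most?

One maximum matching: truck 1→route 2, truck 2→route 4, truck 3→route 1, truck 4→route 3, truck 5→route 7, truck 7→route 6.
The set {truck 2, truck 6} has only 1 neighbour ({route 4}), so by Hall's theorem at most 6 of the 7 trucks can be matched.

6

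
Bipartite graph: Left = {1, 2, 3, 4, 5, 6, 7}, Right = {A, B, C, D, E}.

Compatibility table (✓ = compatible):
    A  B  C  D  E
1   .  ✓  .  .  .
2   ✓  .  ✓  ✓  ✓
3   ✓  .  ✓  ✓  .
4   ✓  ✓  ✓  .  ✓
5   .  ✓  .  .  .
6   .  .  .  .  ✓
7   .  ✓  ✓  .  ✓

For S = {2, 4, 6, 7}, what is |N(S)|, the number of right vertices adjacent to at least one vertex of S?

The union of neighbours of {2, 4, 6, 7} is {A, B, C, D, E}, which has 5 elements.
Since |N(S)| = 5 ≥ |S| = 4, Hall's condition holds for this subset.

5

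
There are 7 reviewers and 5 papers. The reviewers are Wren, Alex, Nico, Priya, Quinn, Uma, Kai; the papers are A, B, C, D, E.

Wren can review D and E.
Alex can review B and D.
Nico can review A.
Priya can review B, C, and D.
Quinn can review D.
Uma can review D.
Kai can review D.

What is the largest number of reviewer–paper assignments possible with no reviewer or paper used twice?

5

A valid assignment of size 5: Wren→E, Alex→B, Nico→A, Priya→C, Quinn→D.
The set {Quinn, Uma, Kai} has only 1 neighbour ({D}), so by Hall's theorem at most 5 of the 7 reviewers can be matched.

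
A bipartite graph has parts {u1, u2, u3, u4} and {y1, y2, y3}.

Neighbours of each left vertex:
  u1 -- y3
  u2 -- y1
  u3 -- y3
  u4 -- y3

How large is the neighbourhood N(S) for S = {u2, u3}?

2

The union of neighbours of {u2, u3} is {y1, y3}, which has 2 elements.
Since |N(S)| = 2 ≥ |S| = 2, Hall's condition holds for this subset.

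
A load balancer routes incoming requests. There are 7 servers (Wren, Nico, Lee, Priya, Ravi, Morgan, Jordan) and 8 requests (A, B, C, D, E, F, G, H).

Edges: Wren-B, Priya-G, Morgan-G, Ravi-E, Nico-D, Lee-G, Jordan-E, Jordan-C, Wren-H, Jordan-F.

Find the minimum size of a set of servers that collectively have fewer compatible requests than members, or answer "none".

2

Take S = {Lee, Priya}. Its neighbourhood is {G}, so |N(S)| = 1 < |S| = 2.
No single vertex violates Hall's condition since each has at least one neighbour, so 2 is the minimum.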